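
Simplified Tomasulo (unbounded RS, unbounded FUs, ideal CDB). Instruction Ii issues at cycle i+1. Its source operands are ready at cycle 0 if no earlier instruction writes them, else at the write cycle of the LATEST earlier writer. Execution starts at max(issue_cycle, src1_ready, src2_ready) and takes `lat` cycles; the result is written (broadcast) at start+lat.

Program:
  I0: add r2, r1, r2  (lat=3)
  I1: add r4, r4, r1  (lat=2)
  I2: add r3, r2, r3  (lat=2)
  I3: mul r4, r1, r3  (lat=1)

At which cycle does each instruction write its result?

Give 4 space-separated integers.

Answer: 4 4 6 7

Derivation:
I0 add r2: issue@1 deps=(None,None) exec_start@1 write@4
I1 add r4: issue@2 deps=(None,None) exec_start@2 write@4
I2 add r3: issue@3 deps=(0,None) exec_start@4 write@6
I3 mul r4: issue@4 deps=(None,2) exec_start@6 write@7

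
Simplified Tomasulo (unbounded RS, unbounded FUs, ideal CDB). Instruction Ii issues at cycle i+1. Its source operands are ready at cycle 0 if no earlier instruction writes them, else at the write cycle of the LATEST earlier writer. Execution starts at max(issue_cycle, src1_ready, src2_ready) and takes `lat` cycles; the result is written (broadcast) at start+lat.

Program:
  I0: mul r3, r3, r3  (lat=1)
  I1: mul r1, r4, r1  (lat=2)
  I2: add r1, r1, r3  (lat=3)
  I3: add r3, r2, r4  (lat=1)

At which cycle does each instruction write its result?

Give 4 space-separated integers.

I0 mul r3: issue@1 deps=(None,None) exec_start@1 write@2
I1 mul r1: issue@2 deps=(None,None) exec_start@2 write@4
I2 add r1: issue@3 deps=(1,0) exec_start@4 write@7
I3 add r3: issue@4 deps=(None,None) exec_start@4 write@5

Answer: 2 4 7 5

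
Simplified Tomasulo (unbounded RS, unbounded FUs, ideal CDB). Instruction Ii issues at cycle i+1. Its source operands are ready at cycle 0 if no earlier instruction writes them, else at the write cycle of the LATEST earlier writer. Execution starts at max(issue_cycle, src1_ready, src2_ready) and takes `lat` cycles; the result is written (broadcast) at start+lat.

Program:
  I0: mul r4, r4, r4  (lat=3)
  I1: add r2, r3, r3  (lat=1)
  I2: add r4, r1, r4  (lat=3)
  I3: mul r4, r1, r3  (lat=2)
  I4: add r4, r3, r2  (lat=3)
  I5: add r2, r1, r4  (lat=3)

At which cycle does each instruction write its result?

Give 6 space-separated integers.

I0 mul r4: issue@1 deps=(None,None) exec_start@1 write@4
I1 add r2: issue@2 deps=(None,None) exec_start@2 write@3
I2 add r4: issue@3 deps=(None,0) exec_start@4 write@7
I3 mul r4: issue@4 deps=(None,None) exec_start@4 write@6
I4 add r4: issue@5 deps=(None,1) exec_start@5 write@8
I5 add r2: issue@6 deps=(None,4) exec_start@8 write@11

Answer: 4 3 7 6 8 11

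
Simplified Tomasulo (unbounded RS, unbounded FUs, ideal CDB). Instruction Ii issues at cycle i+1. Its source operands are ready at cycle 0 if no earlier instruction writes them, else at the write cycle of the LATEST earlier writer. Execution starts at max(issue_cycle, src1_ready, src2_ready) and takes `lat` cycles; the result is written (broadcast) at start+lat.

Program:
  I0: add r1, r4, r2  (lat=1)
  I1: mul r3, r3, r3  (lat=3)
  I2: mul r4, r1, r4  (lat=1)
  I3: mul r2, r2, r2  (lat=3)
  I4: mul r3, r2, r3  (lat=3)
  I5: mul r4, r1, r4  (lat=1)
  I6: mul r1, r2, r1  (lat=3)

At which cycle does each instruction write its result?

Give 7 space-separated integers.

I0 add r1: issue@1 deps=(None,None) exec_start@1 write@2
I1 mul r3: issue@2 deps=(None,None) exec_start@2 write@5
I2 mul r4: issue@3 deps=(0,None) exec_start@3 write@4
I3 mul r2: issue@4 deps=(None,None) exec_start@4 write@7
I4 mul r3: issue@5 deps=(3,1) exec_start@7 write@10
I5 mul r4: issue@6 deps=(0,2) exec_start@6 write@7
I6 mul r1: issue@7 deps=(3,0) exec_start@7 write@10

Answer: 2 5 4 7 10 7 10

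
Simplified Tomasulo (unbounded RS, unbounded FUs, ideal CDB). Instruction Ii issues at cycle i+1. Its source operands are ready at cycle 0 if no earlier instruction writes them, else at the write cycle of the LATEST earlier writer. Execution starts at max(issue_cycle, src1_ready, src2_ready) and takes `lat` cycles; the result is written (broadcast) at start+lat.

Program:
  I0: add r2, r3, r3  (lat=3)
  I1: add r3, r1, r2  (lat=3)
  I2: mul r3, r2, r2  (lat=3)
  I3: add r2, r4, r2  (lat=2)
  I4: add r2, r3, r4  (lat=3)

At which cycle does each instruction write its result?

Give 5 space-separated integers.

Answer: 4 7 7 6 10

Derivation:
I0 add r2: issue@1 deps=(None,None) exec_start@1 write@4
I1 add r3: issue@2 deps=(None,0) exec_start@4 write@7
I2 mul r3: issue@3 deps=(0,0) exec_start@4 write@7
I3 add r2: issue@4 deps=(None,0) exec_start@4 write@6
I4 add r2: issue@5 deps=(2,None) exec_start@7 write@10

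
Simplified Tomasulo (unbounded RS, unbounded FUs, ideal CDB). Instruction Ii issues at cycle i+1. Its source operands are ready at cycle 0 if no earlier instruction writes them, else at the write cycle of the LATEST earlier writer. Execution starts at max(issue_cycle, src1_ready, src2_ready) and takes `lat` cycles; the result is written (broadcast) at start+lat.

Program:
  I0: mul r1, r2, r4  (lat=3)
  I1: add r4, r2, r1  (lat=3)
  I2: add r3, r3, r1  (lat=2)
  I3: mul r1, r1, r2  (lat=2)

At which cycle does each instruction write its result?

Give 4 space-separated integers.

Answer: 4 7 6 6

Derivation:
I0 mul r1: issue@1 deps=(None,None) exec_start@1 write@4
I1 add r4: issue@2 deps=(None,0) exec_start@4 write@7
I2 add r3: issue@3 deps=(None,0) exec_start@4 write@6
I3 mul r1: issue@4 deps=(0,None) exec_start@4 write@6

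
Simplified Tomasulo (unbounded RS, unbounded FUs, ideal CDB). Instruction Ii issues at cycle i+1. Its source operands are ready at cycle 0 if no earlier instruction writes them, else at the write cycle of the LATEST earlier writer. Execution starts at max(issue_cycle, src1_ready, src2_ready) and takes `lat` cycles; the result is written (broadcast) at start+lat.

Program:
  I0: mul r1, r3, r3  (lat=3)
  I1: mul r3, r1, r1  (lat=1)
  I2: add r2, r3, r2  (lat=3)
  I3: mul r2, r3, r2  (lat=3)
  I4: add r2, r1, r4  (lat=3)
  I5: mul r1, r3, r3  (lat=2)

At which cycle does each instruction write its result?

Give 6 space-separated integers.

I0 mul r1: issue@1 deps=(None,None) exec_start@1 write@4
I1 mul r3: issue@2 deps=(0,0) exec_start@4 write@5
I2 add r2: issue@3 deps=(1,None) exec_start@5 write@8
I3 mul r2: issue@4 deps=(1,2) exec_start@8 write@11
I4 add r2: issue@5 deps=(0,None) exec_start@5 write@8
I5 mul r1: issue@6 deps=(1,1) exec_start@6 write@8

Answer: 4 5 8 11 8 8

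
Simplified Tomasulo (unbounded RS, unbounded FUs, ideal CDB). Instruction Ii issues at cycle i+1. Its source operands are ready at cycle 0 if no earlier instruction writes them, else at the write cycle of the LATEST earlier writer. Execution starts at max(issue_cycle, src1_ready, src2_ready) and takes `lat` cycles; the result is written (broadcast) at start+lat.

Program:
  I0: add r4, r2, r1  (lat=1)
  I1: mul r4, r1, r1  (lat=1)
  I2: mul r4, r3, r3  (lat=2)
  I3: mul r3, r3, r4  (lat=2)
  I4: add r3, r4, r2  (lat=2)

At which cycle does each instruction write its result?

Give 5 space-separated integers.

Answer: 2 3 5 7 7

Derivation:
I0 add r4: issue@1 deps=(None,None) exec_start@1 write@2
I1 mul r4: issue@2 deps=(None,None) exec_start@2 write@3
I2 mul r4: issue@3 deps=(None,None) exec_start@3 write@5
I3 mul r3: issue@4 deps=(None,2) exec_start@5 write@7
I4 add r3: issue@5 deps=(2,None) exec_start@5 write@7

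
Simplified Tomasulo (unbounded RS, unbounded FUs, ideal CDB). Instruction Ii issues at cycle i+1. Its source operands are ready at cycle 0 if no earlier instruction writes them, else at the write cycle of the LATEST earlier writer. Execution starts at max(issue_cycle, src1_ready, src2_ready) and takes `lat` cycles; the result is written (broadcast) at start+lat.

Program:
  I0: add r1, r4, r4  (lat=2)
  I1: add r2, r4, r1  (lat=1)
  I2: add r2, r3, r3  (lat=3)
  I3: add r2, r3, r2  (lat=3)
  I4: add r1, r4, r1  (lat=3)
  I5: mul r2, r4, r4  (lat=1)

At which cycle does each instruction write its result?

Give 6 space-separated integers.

I0 add r1: issue@1 deps=(None,None) exec_start@1 write@3
I1 add r2: issue@2 deps=(None,0) exec_start@3 write@4
I2 add r2: issue@3 deps=(None,None) exec_start@3 write@6
I3 add r2: issue@4 deps=(None,2) exec_start@6 write@9
I4 add r1: issue@5 deps=(None,0) exec_start@5 write@8
I5 mul r2: issue@6 deps=(None,None) exec_start@6 write@7

Answer: 3 4 6 9 8 7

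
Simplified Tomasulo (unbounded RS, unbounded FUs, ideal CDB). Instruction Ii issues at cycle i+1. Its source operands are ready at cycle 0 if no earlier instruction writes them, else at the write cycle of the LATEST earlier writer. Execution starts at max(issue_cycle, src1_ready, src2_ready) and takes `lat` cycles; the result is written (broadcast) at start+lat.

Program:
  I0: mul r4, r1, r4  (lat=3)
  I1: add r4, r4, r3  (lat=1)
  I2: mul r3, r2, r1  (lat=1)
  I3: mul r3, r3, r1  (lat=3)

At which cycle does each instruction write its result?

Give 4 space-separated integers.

Answer: 4 5 4 7

Derivation:
I0 mul r4: issue@1 deps=(None,None) exec_start@1 write@4
I1 add r4: issue@2 deps=(0,None) exec_start@4 write@5
I2 mul r3: issue@3 deps=(None,None) exec_start@3 write@4
I3 mul r3: issue@4 deps=(2,None) exec_start@4 write@7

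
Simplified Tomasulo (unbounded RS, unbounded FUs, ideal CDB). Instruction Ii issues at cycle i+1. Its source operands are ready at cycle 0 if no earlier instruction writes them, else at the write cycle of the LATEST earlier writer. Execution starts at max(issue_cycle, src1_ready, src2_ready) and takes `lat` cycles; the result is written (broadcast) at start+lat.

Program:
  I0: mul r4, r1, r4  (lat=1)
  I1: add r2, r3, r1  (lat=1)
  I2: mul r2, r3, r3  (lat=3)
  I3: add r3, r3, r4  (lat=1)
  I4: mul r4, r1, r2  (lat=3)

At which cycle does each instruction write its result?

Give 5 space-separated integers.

Answer: 2 3 6 5 9

Derivation:
I0 mul r4: issue@1 deps=(None,None) exec_start@1 write@2
I1 add r2: issue@2 deps=(None,None) exec_start@2 write@3
I2 mul r2: issue@3 deps=(None,None) exec_start@3 write@6
I3 add r3: issue@4 deps=(None,0) exec_start@4 write@5
I4 mul r4: issue@5 deps=(None,2) exec_start@6 write@9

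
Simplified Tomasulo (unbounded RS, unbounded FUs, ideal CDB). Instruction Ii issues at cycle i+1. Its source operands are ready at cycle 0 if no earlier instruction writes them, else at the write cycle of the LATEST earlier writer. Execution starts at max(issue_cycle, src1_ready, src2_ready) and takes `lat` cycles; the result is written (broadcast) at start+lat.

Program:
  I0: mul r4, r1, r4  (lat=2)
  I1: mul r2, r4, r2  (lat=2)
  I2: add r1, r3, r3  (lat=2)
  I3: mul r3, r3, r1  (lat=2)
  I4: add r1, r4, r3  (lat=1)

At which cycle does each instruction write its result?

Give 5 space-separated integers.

Answer: 3 5 5 7 8

Derivation:
I0 mul r4: issue@1 deps=(None,None) exec_start@1 write@3
I1 mul r2: issue@2 deps=(0,None) exec_start@3 write@5
I2 add r1: issue@3 deps=(None,None) exec_start@3 write@5
I3 mul r3: issue@4 deps=(None,2) exec_start@5 write@7
I4 add r1: issue@5 deps=(0,3) exec_start@7 write@8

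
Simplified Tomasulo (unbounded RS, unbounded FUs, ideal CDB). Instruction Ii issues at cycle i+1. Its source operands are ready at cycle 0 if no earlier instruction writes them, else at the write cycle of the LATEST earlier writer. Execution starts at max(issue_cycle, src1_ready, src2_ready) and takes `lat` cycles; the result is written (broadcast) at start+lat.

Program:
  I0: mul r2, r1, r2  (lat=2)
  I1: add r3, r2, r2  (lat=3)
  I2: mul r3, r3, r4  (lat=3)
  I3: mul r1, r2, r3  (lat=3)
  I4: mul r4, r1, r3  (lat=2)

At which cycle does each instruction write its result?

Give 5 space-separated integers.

Answer: 3 6 9 12 14

Derivation:
I0 mul r2: issue@1 deps=(None,None) exec_start@1 write@3
I1 add r3: issue@2 deps=(0,0) exec_start@3 write@6
I2 mul r3: issue@3 deps=(1,None) exec_start@6 write@9
I3 mul r1: issue@4 deps=(0,2) exec_start@9 write@12
I4 mul r4: issue@5 deps=(3,2) exec_start@12 write@14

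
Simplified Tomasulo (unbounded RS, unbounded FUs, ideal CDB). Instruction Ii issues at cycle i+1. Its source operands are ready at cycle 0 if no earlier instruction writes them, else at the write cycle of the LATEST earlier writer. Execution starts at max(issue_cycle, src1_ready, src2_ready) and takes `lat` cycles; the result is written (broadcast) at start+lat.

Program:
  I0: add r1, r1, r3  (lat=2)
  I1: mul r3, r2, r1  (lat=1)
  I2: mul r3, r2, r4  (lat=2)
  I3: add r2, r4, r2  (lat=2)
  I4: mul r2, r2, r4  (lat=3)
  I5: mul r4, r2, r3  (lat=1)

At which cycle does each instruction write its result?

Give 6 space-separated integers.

I0 add r1: issue@1 deps=(None,None) exec_start@1 write@3
I1 mul r3: issue@2 deps=(None,0) exec_start@3 write@4
I2 mul r3: issue@3 deps=(None,None) exec_start@3 write@5
I3 add r2: issue@4 deps=(None,None) exec_start@4 write@6
I4 mul r2: issue@5 deps=(3,None) exec_start@6 write@9
I5 mul r4: issue@6 deps=(4,2) exec_start@9 write@10

Answer: 3 4 5 6 9 10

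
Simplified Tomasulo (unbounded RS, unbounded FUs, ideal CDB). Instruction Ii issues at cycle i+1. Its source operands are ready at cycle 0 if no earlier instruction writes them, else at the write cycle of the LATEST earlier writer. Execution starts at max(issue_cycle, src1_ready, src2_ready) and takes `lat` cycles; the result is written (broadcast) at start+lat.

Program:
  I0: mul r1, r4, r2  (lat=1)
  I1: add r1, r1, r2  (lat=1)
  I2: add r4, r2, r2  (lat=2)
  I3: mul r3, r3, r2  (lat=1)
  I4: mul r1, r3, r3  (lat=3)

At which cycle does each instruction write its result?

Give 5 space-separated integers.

I0 mul r1: issue@1 deps=(None,None) exec_start@1 write@2
I1 add r1: issue@2 deps=(0,None) exec_start@2 write@3
I2 add r4: issue@3 deps=(None,None) exec_start@3 write@5
I3 mul r3: issue@4 deps=(None,None) exec_start@4 write@5
I4 mul r1: issue@5 deps=(3,3) exec_start@5 write@8

Answer: 2 3 5 5 8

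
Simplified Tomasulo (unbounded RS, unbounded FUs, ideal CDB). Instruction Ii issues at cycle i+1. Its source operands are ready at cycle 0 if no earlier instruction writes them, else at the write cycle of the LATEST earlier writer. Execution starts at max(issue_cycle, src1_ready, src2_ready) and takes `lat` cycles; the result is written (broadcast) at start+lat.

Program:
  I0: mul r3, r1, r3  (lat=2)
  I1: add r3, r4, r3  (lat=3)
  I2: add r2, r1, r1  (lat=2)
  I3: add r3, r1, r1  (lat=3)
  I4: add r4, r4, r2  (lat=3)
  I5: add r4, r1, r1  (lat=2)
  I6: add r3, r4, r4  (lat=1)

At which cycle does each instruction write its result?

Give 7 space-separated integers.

I0 mul r3: issue@1 deps=(None,None) exec_start@1 write@3
I1 add r3: issue@2 deps=(None,0) exec_start@3 write@6
I2 add r2: issue@3 deps=(None,None) exec_start@3 write@5
I3 add r3: issue@4 deps=(None,None) exec_start@4 write@7
I4 add r4: issue@5 deps=(None,2) exec_start@5 write@8
I5 add r4: issue@6 deps=(None,None) exec_start@6 write@8
I6 add r3: issue@7 deps=(5,5) exec_start@8 write@9

Answer: 3 6 5 7 8 8 9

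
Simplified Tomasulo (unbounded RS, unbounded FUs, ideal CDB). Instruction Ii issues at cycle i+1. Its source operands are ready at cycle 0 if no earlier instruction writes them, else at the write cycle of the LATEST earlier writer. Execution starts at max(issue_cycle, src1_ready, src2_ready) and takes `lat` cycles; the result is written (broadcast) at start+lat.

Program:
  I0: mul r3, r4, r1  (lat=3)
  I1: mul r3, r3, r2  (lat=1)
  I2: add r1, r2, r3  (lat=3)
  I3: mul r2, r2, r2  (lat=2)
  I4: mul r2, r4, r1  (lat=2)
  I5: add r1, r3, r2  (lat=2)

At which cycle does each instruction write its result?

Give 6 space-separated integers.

Answer: 4 5 8 6 10 12

Derivation:
I0 mul r3: issue@1 deps=(None,None) exec_start@1 write@4
I1 mul r3: issue@2 deps=(0,None) exec_start@4 write@5
I2 add r1: issue@3 deps=(None,1) exec_start@5 write@8
I3 mul r2: issue@4 deps=(None,None) exec_start@4 write@6
I4 mul r2: issue@5 deps=(None,2) exec_start@8 write@10
I5 add r1: issue@6 deps=(1,4) exec_start@10 write@12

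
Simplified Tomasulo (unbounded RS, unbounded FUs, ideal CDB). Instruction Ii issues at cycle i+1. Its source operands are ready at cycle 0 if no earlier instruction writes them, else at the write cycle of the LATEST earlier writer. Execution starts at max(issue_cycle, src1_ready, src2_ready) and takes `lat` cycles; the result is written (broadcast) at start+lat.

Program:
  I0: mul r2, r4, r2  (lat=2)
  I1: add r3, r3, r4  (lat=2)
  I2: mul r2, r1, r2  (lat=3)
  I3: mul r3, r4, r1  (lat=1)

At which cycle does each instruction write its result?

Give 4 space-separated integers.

Answer: 3 4 6 5

Derivation:
I0 mul r2: issue@1 deps=(None,None) exec_start@1 write@3
I1 add r3: issue@2 deps=(None,None) exec_start@2 write@4
I2 mul r2: issue@3 deps=(None,0) exec_start@3 write@6
I3 mul r3: issue@4 deps=(None,None) exec_start@4 write@5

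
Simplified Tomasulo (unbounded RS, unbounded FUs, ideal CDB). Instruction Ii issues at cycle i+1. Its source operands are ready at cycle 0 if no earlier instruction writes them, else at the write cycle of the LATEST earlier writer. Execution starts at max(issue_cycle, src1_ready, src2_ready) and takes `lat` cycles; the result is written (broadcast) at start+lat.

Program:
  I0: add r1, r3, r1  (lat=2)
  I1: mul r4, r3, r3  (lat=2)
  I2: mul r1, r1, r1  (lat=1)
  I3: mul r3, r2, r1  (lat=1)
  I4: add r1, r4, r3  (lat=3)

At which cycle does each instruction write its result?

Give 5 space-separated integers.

Answer: 3 4 4 5 8

Derivation:
I0 add r1: issue@1 deps=(None,None) exec_start@1 write@3
I1 mul r4: issue@2 deps=(None,None) exec_start@2 write@4
I2 mul r1: issue@3 deps=(0,0) exec_start@3 write@4
I3 mul r3: issue@4 deps=(None,2) exec_start@4 write@5
I4 add r1: issue@5 deps=(1,3) exec_start@5 write@8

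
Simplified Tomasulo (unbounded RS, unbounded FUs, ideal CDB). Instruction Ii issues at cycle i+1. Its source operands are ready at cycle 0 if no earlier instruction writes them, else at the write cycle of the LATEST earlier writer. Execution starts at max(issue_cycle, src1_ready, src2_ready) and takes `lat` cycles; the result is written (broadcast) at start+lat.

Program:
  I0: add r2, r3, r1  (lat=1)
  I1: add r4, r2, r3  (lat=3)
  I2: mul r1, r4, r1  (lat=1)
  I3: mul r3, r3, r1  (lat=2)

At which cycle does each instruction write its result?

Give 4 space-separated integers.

Answer: 2 5 6 8

Derivation:
I0 add r2: issue@1 deps=(None,None) exec_start@1 write@2
I1 add r4: issue@2 deps=(0,None) exec_start@2 write@5
I2 mul r1: issue@3 deps=(1,None) exec_start@5 write@6
I3 mul r3: issue@4 deps=(None,2) exec_start@6 write@8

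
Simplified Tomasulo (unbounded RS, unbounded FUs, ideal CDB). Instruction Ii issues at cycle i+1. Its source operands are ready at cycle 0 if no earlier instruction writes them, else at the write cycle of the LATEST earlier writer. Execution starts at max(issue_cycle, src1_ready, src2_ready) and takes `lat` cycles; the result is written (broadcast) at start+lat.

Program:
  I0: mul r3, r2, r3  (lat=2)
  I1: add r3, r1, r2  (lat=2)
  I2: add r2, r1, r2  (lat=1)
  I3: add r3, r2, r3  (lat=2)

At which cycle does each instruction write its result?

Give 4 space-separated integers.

Answer: 3 4 4 6

Derivation:
I0 mul r3: issue@1 deps=(None,None) exec_start@1 write@3
I1 add r3: issue@2 deps=(None,None) exec_start@2 write@4
I2 add r2: issue@3 deps=(None,None) exec_start@3 write@4
I3 add r3: issue@4 deps=(2,1) exec_start@4 write@6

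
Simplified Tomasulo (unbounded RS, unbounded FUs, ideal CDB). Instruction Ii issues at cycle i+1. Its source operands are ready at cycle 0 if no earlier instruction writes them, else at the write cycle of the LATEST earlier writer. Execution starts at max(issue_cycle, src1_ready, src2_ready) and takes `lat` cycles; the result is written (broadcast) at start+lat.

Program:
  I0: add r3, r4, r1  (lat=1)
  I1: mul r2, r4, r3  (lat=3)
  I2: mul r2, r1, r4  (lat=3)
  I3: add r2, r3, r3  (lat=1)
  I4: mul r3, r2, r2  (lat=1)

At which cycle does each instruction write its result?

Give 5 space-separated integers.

Answer: 2 5 6 5 6

Derivation:
I0 add r3: issue@1 deps=(None,None) exec_start@1 write@2
I1 mul r2: issue@2 deps=(None,0) exec_start@2 write@5
I2 mul r2: issue@3 deps=(None,None) exec_start@3 write@6
I3 add r2: issue@4 deps=(0,0) exec_start@4 write@5
I4 mul r3: issue@5 deps=(3,3) exec_start@5 write@6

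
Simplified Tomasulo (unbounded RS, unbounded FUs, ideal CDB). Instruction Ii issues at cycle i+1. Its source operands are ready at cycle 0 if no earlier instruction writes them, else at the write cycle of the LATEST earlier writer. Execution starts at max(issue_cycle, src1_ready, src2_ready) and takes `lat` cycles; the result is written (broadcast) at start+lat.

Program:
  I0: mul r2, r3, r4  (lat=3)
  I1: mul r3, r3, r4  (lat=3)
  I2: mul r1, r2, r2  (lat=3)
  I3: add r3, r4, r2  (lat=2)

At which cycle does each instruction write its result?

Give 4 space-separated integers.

Answer: 4 5 7 6

Derivation:
I0 mul r2: issue@1 deps=(None,None) exec_start@1 write@4
I1 mul r3: issue@2 deps=(None,None) exec_start@2 write@5
I2 mul r1: issue@3 deps=(0,0) exec_start@4 write@7
I3 add r3: issue@4 deps=(None,0) exec_start@4 write@6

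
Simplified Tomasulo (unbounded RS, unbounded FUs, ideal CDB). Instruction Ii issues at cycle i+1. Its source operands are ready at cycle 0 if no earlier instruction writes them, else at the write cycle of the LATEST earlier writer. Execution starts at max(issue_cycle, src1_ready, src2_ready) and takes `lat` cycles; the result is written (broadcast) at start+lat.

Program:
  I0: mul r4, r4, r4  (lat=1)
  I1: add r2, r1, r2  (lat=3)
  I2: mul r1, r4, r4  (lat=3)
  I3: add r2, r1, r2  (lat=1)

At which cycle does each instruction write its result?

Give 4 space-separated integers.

Answer: 2 5 6 7

Derivation:
I0 mul r4: issue@1 deps=(None,None) exec_start@1 write@2
I1 add r2: issue@2 deps=(None,None) exec_start@2 write@5
I2 mul r1: issue@3 deps=(0,0) exec_start@3 write@6
I3 add r2: issue@4 deps=(2,1) exec_start@6 write@7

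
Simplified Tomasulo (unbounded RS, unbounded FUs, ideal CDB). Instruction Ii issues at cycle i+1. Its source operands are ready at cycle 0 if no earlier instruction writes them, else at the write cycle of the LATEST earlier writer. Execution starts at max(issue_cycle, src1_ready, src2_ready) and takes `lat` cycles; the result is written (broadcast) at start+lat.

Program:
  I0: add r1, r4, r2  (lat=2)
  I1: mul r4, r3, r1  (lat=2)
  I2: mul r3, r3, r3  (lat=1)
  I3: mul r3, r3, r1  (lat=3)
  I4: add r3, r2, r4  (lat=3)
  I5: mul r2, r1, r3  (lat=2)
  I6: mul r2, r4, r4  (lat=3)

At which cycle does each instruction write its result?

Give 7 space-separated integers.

Answer: 3 5 4 7 8 10 10

Derivation:
I0 add r1: issue@1 deps=(None,None) exec_start@1 write@3
I1 mul r4: issue@2 deps=(None,0) exec_start@3 write@5
I2 mul r3: issue@3 deps=(None,None) exec_start@3 write@4
I3 mul r3: issue@4 deps=(2,0) exec_start@4 write@7
I4 add r3: issue@5 deps=(None,1) exec_start@5 write@8
I5 mul r2: issue@6 deps=(0,4) exec_start@8 write@10
I6 mul r2: issue@7 deps=(1,1) exec_start@7 write@10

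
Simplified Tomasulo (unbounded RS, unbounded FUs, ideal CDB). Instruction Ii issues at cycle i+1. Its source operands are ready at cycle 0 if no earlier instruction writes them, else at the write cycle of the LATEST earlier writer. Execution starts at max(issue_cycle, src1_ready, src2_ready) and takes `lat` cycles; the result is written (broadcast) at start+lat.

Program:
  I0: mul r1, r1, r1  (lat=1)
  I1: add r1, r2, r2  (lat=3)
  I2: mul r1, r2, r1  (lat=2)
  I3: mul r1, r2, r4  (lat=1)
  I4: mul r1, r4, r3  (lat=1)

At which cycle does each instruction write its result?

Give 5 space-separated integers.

I0 mul r1: issue@1 deps=(None,None) exec_start@1 write@2
I1 add r1: issue@2 deps=(None,None) exec_start@2 write@5
I2 mul r1: issue@3 deps=(None,1) exec_start@5 write@7
I3 mul r1: issue@4 deps=(None,None) exec_start@4 write@5
I4 mul r1: issue@5 deps=(None,None) exec_start@5 write@6

Answer: 2 5 7 5 6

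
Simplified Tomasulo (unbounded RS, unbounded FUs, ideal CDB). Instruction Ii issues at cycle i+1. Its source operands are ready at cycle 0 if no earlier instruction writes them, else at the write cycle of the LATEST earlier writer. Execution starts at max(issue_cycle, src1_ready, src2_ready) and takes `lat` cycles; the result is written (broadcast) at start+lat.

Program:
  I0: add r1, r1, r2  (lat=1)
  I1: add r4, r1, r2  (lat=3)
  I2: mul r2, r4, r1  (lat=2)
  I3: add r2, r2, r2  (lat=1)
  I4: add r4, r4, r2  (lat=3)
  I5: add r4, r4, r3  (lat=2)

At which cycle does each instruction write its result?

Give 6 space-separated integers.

Answer: 2 5 7 8 11 13

Derivation:
I0 add r1: issue@1 deps=(None,None) exec_start@1 write@2
I1 add r4: issue@2 deps=(0,None) exec_start@2 write@5
I2 mul r2: issue@3 deps=(1,0) exec_start@5 write@7
I3 add r2: issue@4 deps=(2,2) exec_start@7 write@8
I4 add r4: issue@5 deps=(1,3) exec_start@8 write@11
I5 add r4: issue@6 deps=(4,None) exec_start@11 write@13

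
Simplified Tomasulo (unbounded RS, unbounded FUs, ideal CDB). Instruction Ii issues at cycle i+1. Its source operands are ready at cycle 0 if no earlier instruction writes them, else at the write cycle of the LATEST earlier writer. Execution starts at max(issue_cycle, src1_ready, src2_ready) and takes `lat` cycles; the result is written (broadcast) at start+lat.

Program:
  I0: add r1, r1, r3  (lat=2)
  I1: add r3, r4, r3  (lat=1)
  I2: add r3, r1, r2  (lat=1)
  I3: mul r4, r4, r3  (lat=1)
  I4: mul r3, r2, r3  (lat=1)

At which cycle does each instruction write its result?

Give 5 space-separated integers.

I0 add r1: issue@1 deps=(None,None) exec_start@1 write@3
I1 add r3: issue@2 deps=(None,None) exec_start@2 write@3
I2 add r3: issue@3 deps=(0,None) exec_start@3 write@4
I3 mul r4: issue@4 deps=(None,2) exec_start@4 write@5
I4 mul r3: issue@5 deps=(None,2) exec_start@5 write@6

Answer: 3 3 4 5 6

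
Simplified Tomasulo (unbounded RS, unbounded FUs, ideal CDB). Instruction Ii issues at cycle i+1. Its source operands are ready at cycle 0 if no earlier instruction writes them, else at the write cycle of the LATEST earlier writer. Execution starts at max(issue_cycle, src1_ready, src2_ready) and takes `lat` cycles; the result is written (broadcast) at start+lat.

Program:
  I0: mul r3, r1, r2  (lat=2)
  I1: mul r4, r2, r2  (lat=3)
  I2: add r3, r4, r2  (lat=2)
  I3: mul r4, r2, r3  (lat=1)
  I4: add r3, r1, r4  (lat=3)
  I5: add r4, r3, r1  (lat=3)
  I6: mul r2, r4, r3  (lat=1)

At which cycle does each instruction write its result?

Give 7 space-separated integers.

Answer: 3 5 7 8 11 14 15

Derivation:
I0 mul r3: issue@1 deps=(None,None) exec_start@1 write@3
I1 mul r4: issue@2 deps=(None,None) exec_start@2 write@5
I2 add r3: issue@3 deps=(1,None) exec_start@5 write@7
I3 mul r4: issue@4 deps=(None,2) exec_start@7 write@8
I4 add r3: issue@5 deps=(None,3) exec_start@8 write@11
I5 add r4: issue@6 deps=(4,None) exec_start@11 write@14
I6 mul r2: issue@7 deps=(5,4) exec_start@14 write@15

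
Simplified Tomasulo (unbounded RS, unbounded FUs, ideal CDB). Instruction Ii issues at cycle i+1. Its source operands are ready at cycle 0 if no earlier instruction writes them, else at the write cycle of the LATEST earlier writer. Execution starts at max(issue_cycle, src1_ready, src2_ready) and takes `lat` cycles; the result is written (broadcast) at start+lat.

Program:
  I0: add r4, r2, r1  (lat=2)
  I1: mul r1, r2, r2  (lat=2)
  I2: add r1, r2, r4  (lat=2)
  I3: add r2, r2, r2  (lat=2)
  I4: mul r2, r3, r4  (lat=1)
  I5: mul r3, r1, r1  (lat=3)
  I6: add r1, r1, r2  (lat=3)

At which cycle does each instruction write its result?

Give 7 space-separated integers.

Answer: 3 4 5 6 6 9 10

Derivation:
I0 add r4: issue@1 deps=(None,None) exec_start@1 write@3
I1 mul r1: issue@2 deps=(None,None) exec_start@2 write@4
I2 add r1: issue@3 deps=(None,0) exec_start@3 write@5
I3 add r2: issue@4 deps=(None,None) exec_start@4 write@6
I4 mul r2: issue@5 deps=(None,0) exec_start@5 write@6
I5 mul r3: issue@6 deps=(2,2) exec_start@6 write@9
I6 add r1: issue@7 deps=(2,4) exec_start@7 write@10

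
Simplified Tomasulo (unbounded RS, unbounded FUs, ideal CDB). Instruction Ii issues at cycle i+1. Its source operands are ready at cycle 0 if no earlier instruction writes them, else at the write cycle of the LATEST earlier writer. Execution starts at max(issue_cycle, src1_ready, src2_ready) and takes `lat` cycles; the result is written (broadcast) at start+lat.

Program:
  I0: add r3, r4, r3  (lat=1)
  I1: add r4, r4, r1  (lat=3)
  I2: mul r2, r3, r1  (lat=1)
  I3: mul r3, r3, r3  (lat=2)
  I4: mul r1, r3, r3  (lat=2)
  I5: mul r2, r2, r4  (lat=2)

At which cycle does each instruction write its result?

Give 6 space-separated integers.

I0 add r3: issue@1 deps=(None,None) exec_start@1 write@2
I1 add r4: issue@2 deps=(None,None) exec_start@2 write@5
I2 mul r2: issue@3 deps=(0,None) exec_start@3 write@4
I3 mul r3: issue@4 deps=(0,0) exec_start@4 write@6
I4 mul r1: issue@5 deps=(3,3) exec_start@6 write@8
I5 mul r2: issue@6 deps=(2,1) exec_start@6 write@8

Answer: 2 5 4 6 8 8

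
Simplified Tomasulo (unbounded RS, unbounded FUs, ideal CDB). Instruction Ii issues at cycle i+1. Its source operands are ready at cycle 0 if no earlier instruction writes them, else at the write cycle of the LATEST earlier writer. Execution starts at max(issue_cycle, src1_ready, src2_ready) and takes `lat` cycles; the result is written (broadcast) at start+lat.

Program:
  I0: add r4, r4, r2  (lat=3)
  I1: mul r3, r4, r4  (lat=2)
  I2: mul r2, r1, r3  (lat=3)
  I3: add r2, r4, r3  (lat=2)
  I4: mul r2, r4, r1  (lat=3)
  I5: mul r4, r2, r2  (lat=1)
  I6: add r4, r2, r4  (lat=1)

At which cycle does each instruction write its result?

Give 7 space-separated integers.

Answer: 4 6 9 8 8 9 10

Derivation:
I0 add r4: issue@1 deps=(None,None) exec_start@1 write@4
I1 mul r3: issue@2 deps=(0,0) exec_start@4 write@6
I2 mul r2: issue@3 deps=(None,1) exec_start@6 write@9
I3 add r2: issue@4 deps=(0,1) exec_start@6 write@8
I4 mul r2: issue@5 deps=(0,None) exec_start@5 write@8
I5 mul r4: issue@6 deps=(4,4) exec_start@8 write@9
I6 add r4: issue@7 deps=(4,5) exec_start@9 write@10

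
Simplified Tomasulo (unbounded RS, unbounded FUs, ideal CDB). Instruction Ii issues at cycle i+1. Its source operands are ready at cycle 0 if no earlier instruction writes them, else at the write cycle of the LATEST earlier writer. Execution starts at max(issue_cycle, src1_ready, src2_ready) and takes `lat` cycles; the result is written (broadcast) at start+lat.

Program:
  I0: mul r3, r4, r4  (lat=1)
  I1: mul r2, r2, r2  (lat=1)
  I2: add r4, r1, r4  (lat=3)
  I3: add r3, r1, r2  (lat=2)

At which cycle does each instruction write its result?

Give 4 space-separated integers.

I0 mul r3: issue@1 deps=(None,None) exec_start@1 write@2
I1 mul r2: issue@2 deps=(None,None) exec_start@2 write@3
I2 add r4: issue@3 deps=(None,None) exec_start@3 write@6
I3 add r3: issue@4 deps=(None,1) exec_start@4 write@6

Answer: 2 3 6 6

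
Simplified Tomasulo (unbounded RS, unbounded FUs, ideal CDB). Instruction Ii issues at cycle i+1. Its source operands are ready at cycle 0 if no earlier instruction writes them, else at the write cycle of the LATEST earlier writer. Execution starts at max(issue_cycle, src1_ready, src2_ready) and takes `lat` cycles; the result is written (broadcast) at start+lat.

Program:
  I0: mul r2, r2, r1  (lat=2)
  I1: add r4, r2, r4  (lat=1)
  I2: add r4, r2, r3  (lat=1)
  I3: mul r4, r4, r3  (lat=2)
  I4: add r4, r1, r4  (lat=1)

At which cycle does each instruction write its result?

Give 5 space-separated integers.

I0 mul r2: issue@1 deps=(None,None) exec_start@1 write@3
I1 add r4: issue@2 deps=(0,None) exec_start@3 write@4
I2 add r4: issue@3 deps=(0,None) exec_start@3 write@4
I3 mul r4: issue@4 deps=(2,None) exec_start@4 write@6
I4 add r4: issue@5 deps=(None,3) exec_start@6 write@7

Answer: 3 4 4 6 7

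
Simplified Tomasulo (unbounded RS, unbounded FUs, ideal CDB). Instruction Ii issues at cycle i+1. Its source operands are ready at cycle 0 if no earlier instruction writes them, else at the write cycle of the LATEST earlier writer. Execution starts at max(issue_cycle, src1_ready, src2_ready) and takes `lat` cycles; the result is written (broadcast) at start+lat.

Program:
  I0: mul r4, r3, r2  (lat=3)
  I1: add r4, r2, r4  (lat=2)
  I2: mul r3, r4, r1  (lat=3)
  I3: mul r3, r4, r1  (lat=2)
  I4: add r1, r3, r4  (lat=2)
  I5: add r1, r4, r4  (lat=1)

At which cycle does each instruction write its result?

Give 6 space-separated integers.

Answer: 4 6 9 8 10 7

Derivation:
I0 mul r4: issue@1 deps=(None,None) exec_start@1 write@4
I1 add r4: issue@2 deps=(None,0) exec_start@4 write@6
I2 mul r3: issue@3 deps=(1,None) exec_start@6 write@9
I3 mul r3: issue@4 deps=(1,None) exec_start@6 write@8
I4 add r1: issue@5 deps=(3,1) exec_start@8 write@10
I5 add r1: issue@6 deps=(1,1) exec_start@6 write@7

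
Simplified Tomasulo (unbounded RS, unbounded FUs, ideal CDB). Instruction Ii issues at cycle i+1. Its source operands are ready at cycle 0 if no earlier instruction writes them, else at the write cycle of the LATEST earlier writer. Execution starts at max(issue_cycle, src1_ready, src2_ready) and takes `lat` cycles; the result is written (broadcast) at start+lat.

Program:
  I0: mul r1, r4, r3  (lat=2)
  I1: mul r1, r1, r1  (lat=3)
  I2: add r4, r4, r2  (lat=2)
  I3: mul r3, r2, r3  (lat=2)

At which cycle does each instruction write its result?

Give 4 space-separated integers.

Answer: 3 6 5 6

Derivation:
I0 mul r1: issue@1 deps=(None,None) exec_start@1 write@3
I1 mul r1: issue@2 deps=(0,0) exec_start@3 write@6
I2 add r4: issue@3 deps=(None,None) exec_start@3 write@5
I3 mul r3: issue@4 deps=(None,None) exec_start@4 write@6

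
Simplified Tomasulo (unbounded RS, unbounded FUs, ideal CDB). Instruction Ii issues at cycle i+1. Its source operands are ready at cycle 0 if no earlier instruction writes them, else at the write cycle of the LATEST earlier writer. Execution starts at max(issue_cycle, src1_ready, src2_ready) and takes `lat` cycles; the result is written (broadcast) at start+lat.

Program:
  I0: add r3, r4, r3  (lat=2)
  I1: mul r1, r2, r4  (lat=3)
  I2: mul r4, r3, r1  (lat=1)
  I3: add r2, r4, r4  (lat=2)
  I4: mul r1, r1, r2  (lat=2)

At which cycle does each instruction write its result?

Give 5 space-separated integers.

I0 add r3: issue@1 deps=(None,None) exec_start@1 write@3
I1 mul r1: issue@2 deps=(None,None) exec_start@2 write@5
I2 mul r4: issue@3 deps=(0,1) exec_start@5 write@6
I3 add r2: issue@4 deps=(2,2) exec_start@6 write@8
I4 mul r1: issue@5 deps=(1,3) exec_start@8 write@10

Answer: 3 5 6 8 10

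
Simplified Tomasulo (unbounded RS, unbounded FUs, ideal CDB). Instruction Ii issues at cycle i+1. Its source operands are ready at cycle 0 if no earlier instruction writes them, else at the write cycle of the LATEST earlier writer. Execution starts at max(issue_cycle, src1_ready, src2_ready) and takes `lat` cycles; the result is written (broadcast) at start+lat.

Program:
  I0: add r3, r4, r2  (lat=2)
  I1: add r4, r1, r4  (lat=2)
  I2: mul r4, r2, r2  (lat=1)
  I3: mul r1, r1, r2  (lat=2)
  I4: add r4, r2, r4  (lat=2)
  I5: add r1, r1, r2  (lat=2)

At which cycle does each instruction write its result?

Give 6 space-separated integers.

I0 add r3: issue@1 deps=(None,None) exec_start@1 write@3
I1 add r4: issue@2 deps=(None,None) exec_start@2 write@4
I2 mul r4: issue@3 deps=(None,None) exec_start@3 write@4
I3 mul r1: issue@4 deps=(None,None) exec_start@4 write@6
I4 add r4: issue@5 deps=(None,2) exec_start@5 write@7
I5 add r1: issue@6 deps=(3,None) exec_start@6 write@8

Answer: 3 4 4 6 7 8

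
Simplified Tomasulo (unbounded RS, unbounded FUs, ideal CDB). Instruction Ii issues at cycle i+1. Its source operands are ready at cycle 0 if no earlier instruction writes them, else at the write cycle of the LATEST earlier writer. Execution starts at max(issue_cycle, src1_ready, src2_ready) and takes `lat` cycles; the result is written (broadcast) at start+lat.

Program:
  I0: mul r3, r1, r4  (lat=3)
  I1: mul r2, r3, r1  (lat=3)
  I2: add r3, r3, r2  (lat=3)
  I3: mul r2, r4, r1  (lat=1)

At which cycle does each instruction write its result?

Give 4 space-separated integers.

I0 mul r3: issue@1 deps=(None,None) exec_start@1 write@4
I1 mul r2: issue@2 deps=(0,None) exec_start@4 write@7
I2 add r3: issue@3 deps=(0,1) exec_start@7 write@10
I3 mul r2: issue@4 deps=(None,None) exec_start@4 write@5

Answer: 4 7 10 5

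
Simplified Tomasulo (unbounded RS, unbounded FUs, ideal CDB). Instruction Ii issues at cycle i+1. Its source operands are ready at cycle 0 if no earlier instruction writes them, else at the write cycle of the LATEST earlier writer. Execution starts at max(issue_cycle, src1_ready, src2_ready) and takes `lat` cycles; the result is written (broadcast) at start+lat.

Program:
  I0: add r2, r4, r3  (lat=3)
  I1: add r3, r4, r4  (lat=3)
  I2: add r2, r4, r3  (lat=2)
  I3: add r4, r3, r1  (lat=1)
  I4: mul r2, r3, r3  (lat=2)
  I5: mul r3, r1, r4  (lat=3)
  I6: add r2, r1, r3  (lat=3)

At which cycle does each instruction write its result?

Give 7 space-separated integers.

Answer: 4 5 7 6 7 9 12

Derivation:
I0 add r2: issue@1 deps=(None,None) exec_start@1 write@4
I1 add r3: issue@2 deps=(None,None) exec_start@2 write@5
I2 add r2: issue@3 deps=(None,1) exec_start@5 write@7
I3 add r4: issue@4 deps=(1,None) exec_start@5 write@6
I4 mul r2: issue@5 deps=(1,1) exec_start@5 write@7
I5 mul r3: issue@6 deps=(None,3) exec_start@6 write@9
I6 add r2: issue@7 deps=(None,5) exec_start@9 write@12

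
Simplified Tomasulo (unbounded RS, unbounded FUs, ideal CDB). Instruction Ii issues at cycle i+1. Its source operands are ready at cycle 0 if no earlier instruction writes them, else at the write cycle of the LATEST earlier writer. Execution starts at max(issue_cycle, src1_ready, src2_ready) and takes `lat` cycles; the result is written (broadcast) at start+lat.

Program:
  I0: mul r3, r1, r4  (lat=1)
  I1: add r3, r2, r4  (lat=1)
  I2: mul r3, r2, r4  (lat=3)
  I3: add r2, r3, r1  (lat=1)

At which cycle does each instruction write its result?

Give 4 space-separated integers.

I0 mul r3: issue@1 deps=(None,None) exec_start@1 write@2
I1 add r3: issue@2 deps=(None,None) exec_start@2 write@3
I2 mul r3: issue@3 deps=(None,None) exec_start@3 write@6
I3 add r2: issue@4 deps=(2,None) exec_start@6 write@7

Answer: 2 3 6 7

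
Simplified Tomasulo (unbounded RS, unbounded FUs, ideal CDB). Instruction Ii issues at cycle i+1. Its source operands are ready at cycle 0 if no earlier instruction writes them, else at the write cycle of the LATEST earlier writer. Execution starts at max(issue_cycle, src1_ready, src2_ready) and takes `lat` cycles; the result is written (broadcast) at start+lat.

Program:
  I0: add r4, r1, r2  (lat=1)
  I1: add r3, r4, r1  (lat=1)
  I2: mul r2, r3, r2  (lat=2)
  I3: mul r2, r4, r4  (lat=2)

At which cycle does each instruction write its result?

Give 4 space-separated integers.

Answer: 2 3 5 6

Derivation:
I0 add r4: issue@1 deps=(None,None) exec_start@1 write@2
I1 add r3: issue@2 deps=(0,None) exec_start@2 write@3
I2 mul r2: issue@3 deps=(1,None) exec_start@3 write@5
I3 mul r2: issue@4 deps=(0,0) exec_start@4 write@6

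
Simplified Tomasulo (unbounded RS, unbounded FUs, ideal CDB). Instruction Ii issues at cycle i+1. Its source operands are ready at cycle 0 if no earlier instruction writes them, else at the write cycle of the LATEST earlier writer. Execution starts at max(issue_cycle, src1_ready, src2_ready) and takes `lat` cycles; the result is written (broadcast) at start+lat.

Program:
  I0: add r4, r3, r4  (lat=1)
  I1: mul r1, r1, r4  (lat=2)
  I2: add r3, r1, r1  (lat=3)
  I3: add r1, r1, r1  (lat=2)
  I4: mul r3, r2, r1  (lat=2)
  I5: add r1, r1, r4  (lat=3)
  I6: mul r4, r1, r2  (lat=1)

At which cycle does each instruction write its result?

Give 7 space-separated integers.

I0 add r4: issue@1 deps=(None,None) exec_start@1 write@2
I1 mul r1: issue@2 deps=(None,0) exec_start@2 write@4
I2 add r3: issue@3 deps=(1,1) exec_start@4 write@7
I3 add r1: issue@4 deps=(1,1) exec_start@4 write@6
I4 mul r3: issue@5 deps=(None,3) exec_start@6 write@8
I5 add r1: issue@6 deps=(3,0) exec_start@6 write@9
I6 mul r4: issue@7 deps=(5,None) exec_start@9 write@10

Answer: 2 4 7 6 8 9 10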